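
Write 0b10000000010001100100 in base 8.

0o2002144

Group the bits in threes: 010 000 000 010 001 100 100 → 2002144.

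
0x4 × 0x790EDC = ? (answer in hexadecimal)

Multiply each base-16 digit by 4, carrying:
  C×4 = 48 → write 0 carry 3
  D×4+3 = 55 → write 7 carry 3
  E×4+3 = 59 → write B carry 3
  0×4+3 = 3 → write 3
  9×4 = 36 → write 4 carry 2
  7×4+2 = 30 → write E carry 1
  remaining carry: 1

0x1E43B70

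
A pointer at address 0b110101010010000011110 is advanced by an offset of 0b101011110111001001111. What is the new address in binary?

Add column by column in base 2, right to left:
  0+1 = 1
  1+1 = 0 carry 1
  1+1+1 = 1 carry 1
  1+1+1 = 1 carry 1
  1+0+1 = 0 carry 1
  0+0+1 = 1
  0+1 = 1
  0+0 = 0
  0+0 = 0
  0+1 = 1
  1+1 = 0 carry 1
  0+1+1 = 0 carry 1
  0+0+1 = 1
  1+1 = 0 carry 1
  0+1+1 = 0 carry 1
  1+1+1 = 1 carry 1
  0+1+1 = 0 carry 1
  1+0+1 = 0 carry 1
  0+1+1 = 0 carry 1
  1+0+1 = 0 carry 1
  1+1+1 = 1 carry 1
  final carry 1

0b1100001001001001101101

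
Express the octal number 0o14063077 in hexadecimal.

0x30663F

Each octal digit is 3 bits: 1=001 4=100 0=000 6=110 3=011 0=000 7=111 7=111.
Group the bits into nibbles: 0011 0000 0110 0110 0011 1111 → 30663F.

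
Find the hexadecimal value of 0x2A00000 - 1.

The trailing 5 digits are 0, so subtracting 1 borrows through: they become F and the next digit up decrements.

0x29FFFFF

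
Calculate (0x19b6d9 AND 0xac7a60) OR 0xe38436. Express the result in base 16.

0x19b6d9 AND 0xac7a60 = 0x083240.
Then OR with 0xe38436.

0xebb676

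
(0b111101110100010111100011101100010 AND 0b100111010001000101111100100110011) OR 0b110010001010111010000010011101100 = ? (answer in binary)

0b110111011010111111100010111101110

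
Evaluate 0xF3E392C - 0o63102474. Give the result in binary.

0b1110011100011011001111110000

0xF3E392C = 0b1111001111100011100100101100 in binary.
0o63102474 = 0b110011001000010100111100 in binary.
Subtract column by column in base 2:
  0-0 → 0
  0-0 → 0
  1-1 → 0
  1-1 → 0
  0-1 → 1 (borrow)
  1-1-1 → 1 (borrow)
  0-0-1 → 1 (borrow)
  0-0-1 → 1 (borrow)
  1-1-1 → 1 (borrow)
  0-0-1 → 1 (borrow)
  0-1-1 → 0 (borrow)
  1-0-1 → 0
  1-0 → 1
  1-0 → 1
  0-0 → 0
  0-1 → 1 (borrow)
  0-0-1 → 1 (borrow)
  1-0-1 → 0
  1-1 → 0
  1-1 → 0
  1-0 → 1
  1-0 → 1
  0-1 → 1 (borrow)
  0-1-1 → 0 (borrow)
  1-0-1 → 0
  1-0 → 1
  1-0 → 1
  1-0 → 1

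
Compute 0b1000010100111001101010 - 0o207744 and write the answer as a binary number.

0b1000000011111010000110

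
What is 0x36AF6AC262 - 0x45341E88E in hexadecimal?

0x325C28D9D4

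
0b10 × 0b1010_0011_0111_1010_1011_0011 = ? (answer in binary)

0b1010001101111010101100110

Multiply each base-2 digit by 2, carrying:
  1×2 = 2 → write 0 carry 1
  1×2+1 = 3 → write 1 carry 1
  0×2+1 = 1 → write 1
  0×2 = 0 → write 0
  1×2 = 2 → write 0 carry 1
  1×2+1 = 3 → write 1 carry 1
  0×2+1 = 1 → write 1
  1×2 = 2 → write 0 carry 1
  0×2+1 = 1 → write 1
  1×2 = 2 → write 0 carry 1
  0×2+1 = 1 → write 1
  1×2 = 2 → write 0 carry 1
  1×2+1 = 3 → write 1 carry 1
  1×2+1 = 3 → write 1 carry 1
  1×2+1 = 3 → write 1 carry 1
  0×2+1 = 1 → write 1
  1×2 = 2 → write 0 carry 1
  1×2+1 = 3 → write 1 carry 1
  0×2+1 = 1 → write 1
  0×2 = 0 → write 0
  0×2 = 0 → write 0
  1×2 = 2 → write 0 carry 1
  0×2+1 = 1 → write 1
  1×2 = 2 → write 0 carry 1
  remaining carry: 1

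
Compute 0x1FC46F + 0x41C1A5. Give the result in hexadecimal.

0x618614

Add column by column in base 16, right to left:
  F+5 = 4 carry 1
  6+A+1 = 1 carry 1
  4+1+1 = 6
  C+C = 8 carry 1
  F+1+1 = 1 carry 1
  1+4+1 = 6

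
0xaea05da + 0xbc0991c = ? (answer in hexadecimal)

Add column by column in base 16, right to left:
  a+c = 6 carry 1
  d+1+1 = f
  5+9 = e
  0+9 = 9
  a+0 = a
  e+c = a carry 1
  a+b+1 = 6 carry 1
  final carry 1

0x16aa9ef6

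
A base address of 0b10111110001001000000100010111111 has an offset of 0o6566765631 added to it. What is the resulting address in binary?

0b11110011111111111111010001011000

0o6566765631 = 0b110101110110111110101110011001 in binary.
Add column by column in base 2, right to left:
  1+1 = 0 carry 1
  1+0+1 = 0 carry 1
  1+0+1 = 0 carry 1
  1+1+1 = 1 carry 1
  1+1+1 = 1 carry 1
  1+0+1 = 0 carry 1
  0+0+1 = 1
  1+1 = 0 carry 1
  0+1+1 = 0 carry 1
  0+1+1 = 0 carry 1
  0+0+1 = 1
  1+1 = 0 carry 1
  0+0+1 = 1
  0+1 = 1
  0+1 = 1
  0+1 = 1
  0+1 = 1
  0+1 = 1
  1+0 = 1
  0+1 = 1
  0+1 = 1
  1+0 = 1
  0+1 = 1
  0+1 = 1
  0+1 = 1
  1+0 = 1
  1+1 = 0 carry 1
  1+0+1 = 0 carry 1
  1+1+1 = 1 carry 1
  1+1+1 = 1 carry 1
  0+0+1 = 1
  1+0 = 1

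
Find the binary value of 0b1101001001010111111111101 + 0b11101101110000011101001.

0b10000110111001000011100110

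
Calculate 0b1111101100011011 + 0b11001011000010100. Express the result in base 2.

Add column by column in base 2, right to left:
  1+0 = 1
  1+0 = 1
  0+1 = 1
  1+0 = 1
  1+1 = 0 carry 1
  0+0+1 = 1
  0+0 = 0
  0+0 = 0
  1+0 = 1
  1+1 = 0 carry 1
  0+1+1 = 0 carry 1
  1+0+1 = 0 carry 1
  1+1+1 = 1 carry 1
  1+0+1 = 0 carry 1
  1+0+1 = 0 carry 1
  1+1+1 = 1 carry 1
  0+1+1 = 0 carry 1
  final carry 1

0b101001000100101111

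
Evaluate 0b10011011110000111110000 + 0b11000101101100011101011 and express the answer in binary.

0b101100001011101011011011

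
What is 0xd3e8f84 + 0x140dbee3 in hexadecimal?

Add column by column in base 16, right to left:
  4+3 = 7
  8+e = 6 carry 1
  f+e+1 = e carry 1
  8+b+1 = 4 carry 1
  e+d+1 = c carry 1
  3+0+1 = 4
  d+4 = 1 carry 1
  0+1+1 = 2

0x214c4e67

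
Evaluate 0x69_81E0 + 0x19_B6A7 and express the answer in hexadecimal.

Add column by column in base 16, right to left:
  0+7 = 7
  E+A = 8 carry 1
  1+6+1 = 8
  8+B = 3 carry 1
  9+9+1 = 3 carry 1
  6+1+1 = 8

0x833887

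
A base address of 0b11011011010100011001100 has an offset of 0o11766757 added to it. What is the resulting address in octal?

0o45313273

0b11011011010100011001100 = 0o33324314 in octal.
Add column by column in base 8, right to left:
  4+7 = 3 carry 1
  1+5+1 = 7
  3+7 = 2 carry 1
  4+6+1 = 3 carry 1
  2+6+1 = 1 carry 1
  3+7+1 = 3 carry 1
  3+1+1 = 5
  3+1 = 4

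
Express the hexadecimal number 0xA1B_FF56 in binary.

0b1010000110111111111101010110

Expand each hex digit to 4 bits: A=1010 1=0001 B=1011 F=1111 F=1111 5=0101 6=0110.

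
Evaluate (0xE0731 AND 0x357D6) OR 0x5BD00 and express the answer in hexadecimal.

0x7BF10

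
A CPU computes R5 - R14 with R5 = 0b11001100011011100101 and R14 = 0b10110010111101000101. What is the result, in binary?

Subtract column by column in base 2:
  1-1 → 0
  0-0 → 0
  1-1 → 0
  0-0 → 0
  0-0 → 0
  1-0 → 1
  1-1 → 0
  1-0 → 1
  0-1 → 1 (borrow)
  1-1-1 → 1 (borrow)
  1-1-1 → 1 (borrow)
  0-1-1 → 0 (borrow)
  0-0-1 → 1 (borrow)
  0-1-1 → 0 (borrow)
  1-0-1 → 0
  1-0 → 1
  0-1 → 1 (borrow)
  0-1-1 → 0 (borrow)
  1-0-1 → 0
  1-1 → 0

0b11001011110100000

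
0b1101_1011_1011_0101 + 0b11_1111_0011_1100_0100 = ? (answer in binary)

0b1001100111101111001

Add column by column in base 2, right to left:
  1+0 = 1
  0+0 = 0
  1+1 = 0 carry 1
  0+0+1 = 1
  1+0 = 1
  1+0 = 1
  0+1 = 1
  1+1 = 0 carry 1
  1+1+1 = 1 carry 1
  1+1+1 = 1 carry 1
  0+0+1 = 1
  1+0 = 1
  1+1 = 0 carry 1
  0+1+1 = 0 carry 1
  1+1+1 = 1 carry 1
  1+1+1 = 1 carry 1
  0+1+1 = 0 carry 1
  0+1+1 = 0 carry 1
  final carry 1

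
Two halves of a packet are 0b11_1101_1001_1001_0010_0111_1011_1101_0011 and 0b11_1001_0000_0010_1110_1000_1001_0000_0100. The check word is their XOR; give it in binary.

0b0001001001101111001111001011010111

XOR bit by bit (1 where the bits differ):
  1111011001100100100111101111010011
^ 1110010000001011101000100100000100
= 0001001001101111001111001011010111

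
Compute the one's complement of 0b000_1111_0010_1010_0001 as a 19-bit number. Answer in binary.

0b1110000110101011110

Invert each bit: 0001111001010100001 → 1110000110101011110.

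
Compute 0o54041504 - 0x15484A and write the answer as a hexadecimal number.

0o54041504 = 0xB04344 in hexadecimal.
Subtract column by column in base 16:
  4-A → A (borrow)
  4-4-1 → F (borrow)
  3-8-1 → A (borrow)
  4-4-1 → F (borrow)
  0-5-1 → A (borrow)
  B-1-1 → 9

0x9AFAFA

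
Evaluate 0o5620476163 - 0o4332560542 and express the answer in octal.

0o1265715421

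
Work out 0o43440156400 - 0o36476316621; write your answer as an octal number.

0o4741637557

Subtract column by column in base 8:
  0-1 → 7 (borrow)
  0-2-1 → 5 (borrow)
  4-6-1 → 5 (borrow)
  6-6-1 → 7 (borrow)
  5-1-1 → 3
  1-3 → 6 (borrow)
  0-6-1 → 1 (borrow)
  4-7-1 → 4 (borrow)
  4-4-1 → 7 (borrow)
  3-6-1 → 4 (borrow)
  4-3-1 → 0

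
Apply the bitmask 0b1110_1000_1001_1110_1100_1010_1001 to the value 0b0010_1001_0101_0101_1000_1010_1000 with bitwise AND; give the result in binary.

AND bit by bit (1 only where both bits are 1):
  0010100101010101100010101000
& 1110100010011110110010101001
= 0010100000010100100010101000

0b0010100000010100100010101000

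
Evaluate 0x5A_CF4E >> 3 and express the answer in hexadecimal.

3 bits is not a whole number of base-16 digits; in binary: 10110101100111101001110 >> 3 = 10110101100111101001.

0xB59E9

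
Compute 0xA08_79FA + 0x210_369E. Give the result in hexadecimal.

0xC18B098

Add column by column in base 16, right to left:
  A+E = 8 carry 1
  F+9+1 = 9 carry 1
  9+6+1 = 0 carry 1
  7+3+1 = B
  8+0 = 8
  0+1 = 1
  A+2 = C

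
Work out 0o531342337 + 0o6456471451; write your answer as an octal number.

0o7210034010

Add column by column in base 8, right to left:
  7+1 = 0 carry 1
  3+5+1 = 1 carry 1
  3+4+1 = 0 carry 1
  2+1+1 = 4
  4+7 = 3 carry 1
  3+4+1 = 0 carry 1
  1+6+1 = 0 carry 1
  3+5+1 = 1 carry 1
  5+4+1 = 2 carry 1
  0+6+1 = 7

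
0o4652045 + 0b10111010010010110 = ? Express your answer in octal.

0o5144273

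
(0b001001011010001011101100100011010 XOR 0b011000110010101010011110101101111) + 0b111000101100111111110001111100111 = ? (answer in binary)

0b1001010010101100001100100001011100

First 0b001001011010001011101100100011010 XOR 0b011000110010101010011110101101111 = 0b010001101000100001110010001110101.
Add column by column in base 2, right to left:
  1+1 = 0 carry 1
  0+1+1 = 0 carry 1
  1+1+1 = 1 carry 1
  0+0+1 = 1
  1+0 = 1
  1+1 = 0 carry 1
  1+1+1 = 1 carry 1
  0+1+1 = 0 carry 1
  0+1+1 = 0 carry 1
  0+1+1 = 0 carry 1
  1+0+1 = 0 carry 1
  0+0+1 = 1
  0+0 = 0
  1+1 = 0 carry 1
  1+1+1 = 1 carry 1
  1+1+1 = 1 carry 1
  0+1+1 = 0 carry 1
  0+1+1 = 0 carry 1
  0+1+1 = 0 carry 1
  0+1+1 = 0 carry 1
  1+1+1 = 1 carry 1
  0+0+1 = 1
  0+0 = 0
  0+1 = 1
  1+1 = 0 carry 1
  0+0+1 = 1
  1+1 = 0 carry 1
  1+0+1 = 0 carry 1
  0+0+1 = 1
  0+0 = 0
  0+1 = 1
  1+1 = 0 carry 1
  0+1+1 = 0 carry 1
  final carry 1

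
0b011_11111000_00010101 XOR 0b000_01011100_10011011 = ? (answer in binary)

0b0111010010010001110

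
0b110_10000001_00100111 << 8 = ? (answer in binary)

0b110100000010010011100000000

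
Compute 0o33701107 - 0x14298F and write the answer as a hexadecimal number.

0x5B58B8

0o33701107 = 0x6F8247 in hexadecimal.
Subtract column by column in base 16:
  7-F → 8 (borrow)
  4-8-1 → B (borrow)
  2-9-1 → 8 (borrow)
  8-2-1 → 5
  F-4 → B
  6-1 → 5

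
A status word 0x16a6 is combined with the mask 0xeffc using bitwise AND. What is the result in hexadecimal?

AND each hex digit independently (no carries):
  1&e=0, 6&f=6, a&f=a, 6&c=4

0x06a4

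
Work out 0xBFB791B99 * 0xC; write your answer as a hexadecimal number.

0x8FC9AD4B2C

Multiply each base-16 digit by 12, carrying:
  9×12 = 108 → write C carry 6
  9×12+6 = 114 → write 2 carry 7
  B×12+7 = 139 → write B carry 8
  1×12+8 = 20 → write 4 carry 1
  9×12+1 = 109 → write D carry 6
  7×12+6 = 90 → write A carry 5
  B×12+5 = 137 → write 9 carry 8
  F×12+8 = 188 → write C carry 11
  B×12+11 = 143 → write F carry 8
  remaining carry: 8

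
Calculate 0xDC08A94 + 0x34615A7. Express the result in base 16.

0x1106A03B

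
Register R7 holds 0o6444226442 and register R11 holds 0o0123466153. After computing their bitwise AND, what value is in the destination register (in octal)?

AND each oct digit independently (no carries):
  6&0=0, 4&1=0, 4&2=0, 4&3=0, 2&4=0, 2&6=2, 6&6=6, 4&1=0, 4&5=4, 2&3=2

0o0000026042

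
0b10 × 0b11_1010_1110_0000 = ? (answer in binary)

0b111010111000000

Multiply each base-2 digit by 2, carrying:
  0×2 = 0 → write 0
  0×2 = 0 → write 0
  0×2 = 0 → write 0
  0×2 = 0 → write 0
  0×2 = 0 → write 0
  1×2 = 2 → write 0 carry 1
  1×2+1 = 3 → write 1 carry 1
  1×2+1 = 3 → write 1 carry 1
  0×2+1 = 1 → write 1
  1×2 = 2 → write 0 carry 1
  0×2+1 = 1 → write 1
  1×2 = 2 → write 0 carry 1
  1×2+1 = 3 → write 1 carry 1
  1×2+1 = 3 → write 1 carry 1
  remaining carry: 1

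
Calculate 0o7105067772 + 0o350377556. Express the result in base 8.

0o7455467550

Add column by column in base 8, right to left:
  2+6 = 0 carry 1
  7+5+1 = 5 carry 1
  7+5+1 = 5 carry 1
  7+7+1 = 7 carry 1
  6+7+1 = 6 carry 1
  0+3+1 = 4
  5+0 = 5
  0+5 = 5
  1+3 = 4
  7+0 = 7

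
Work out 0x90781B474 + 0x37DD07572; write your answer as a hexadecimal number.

0xC855229E6

Add column by column in base 16, right to left:
  4+2 = 6
  7+7 = E
  4+5 = 9
  B+7 = 2 carry 1
  1+0+1 = 2
  8+D = 5 carry 1
  7+D+1 = 5 carry 1
  0+7+1 = 8
  9+3 = C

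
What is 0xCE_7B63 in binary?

Expand each hex digit to 4 bits: C=1100 E=1110 7=0111 B=1011 6=0110 3=0011.

0b110011100111101101100011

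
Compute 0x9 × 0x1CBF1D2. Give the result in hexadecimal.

Multiply each base-16 digit by 9, carrying:
  2×9 = 18 → write 2 carry 1
  D×9+1 = 118 → write 6 carry 7
  1×9+7 = 16 → write 0 carry 1
  F×9+1 = 136 → write 8 carry 8
  B×9+8 = 107 → write B carry 6
  C×9+6 = 114 → write 2 carry 7
  1×9+7 = 16 → write 0 carry 1
  remaining carry: 1

0x102B8062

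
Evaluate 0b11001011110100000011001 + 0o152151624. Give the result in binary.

0o152151624 = 0b1101010001101001110010100 in binary.
Add column by column in base 2, right to left:
  1+0 = 1
  0+0 = 0
  0+1 = 1
  1+0 = 1
  1+1 = 0 carry 1
  0+0+1 = 1
  0+0 = 0
  0+1 = 1
  0+1 = 1
  0+1 = 1
  0+0 = 0
  1+0 = 1
  0+1 = 1
  1+0 = 1
  1+1 = 0 carry 1
  1+1+1 = 1 carry 1
  1+0+1 = 0 carry 1
  0+0+1 = 1
  1+0 = 1
  0+1 = 1
  0+0 = 0
  1+1 = 0 carry 1
  1+0+1 = 0 carry 1
  0+1+1 = 0 carry 1
  0+1+1 = 0 carry 1
  final carry 1

0b10000011101011101110101101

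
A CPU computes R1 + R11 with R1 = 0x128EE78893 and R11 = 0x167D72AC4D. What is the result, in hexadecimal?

0x290C5A34E0

Add column by column in base 16, right to left:
  3+D = 0 carry 1
  9+4+1 = E
  8+C = 4 carry 1
  8+A+1 = 3 carry 1
  7+2+1 = A
  E+7 = 5 carry 1
  E+D+1 = C carry 1
  8+7+1 = 0 carry 1
  2+6+1 = 9
  1+1 = 2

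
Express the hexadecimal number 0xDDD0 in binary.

0b1101110111010000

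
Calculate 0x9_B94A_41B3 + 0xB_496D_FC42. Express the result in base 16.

Add column by column in base 16, right to left:
  3+2 = 5
  B+4 = F
  1+C = D
  4+F = 3 carry 1
  A+D+1 = 8 carry 1
  4+6+1 = B
  9+9 = 2 carry 1
  B+4+1 = 0 carry 1
  9+B+1 = 5 carry 1
  final carry 1

0x1502B83DF5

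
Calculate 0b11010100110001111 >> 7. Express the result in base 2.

Right shift by 7: drop the 7 least-significant bits.

0b1101010011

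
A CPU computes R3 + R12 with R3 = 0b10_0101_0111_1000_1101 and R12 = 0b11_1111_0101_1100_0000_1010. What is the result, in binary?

Add column by column in base 2, right to left:
  1+0 = 1
  0+1 = 1
  1+0 = 1
  1+1 = 0 carry 1
  0+0+1 = 1
  0+0 = 0
  0+0 = 0
  1+0 = 1
  1+0 = 1
  1+0 = 1
  1+1 = 0 carry 1
  0+1+1 = 0 carry 1
  1+1+1 = 1 carry 1
  0+0+1 = 1
  1+1 = 0 carry 1
  0+0+1 = 1
  0+1 = 1
  1+1 = 0 carry 1
  0+1+1 = 0 carry 1
  0+1+1 = 0 carry 1
  0+1+1 = 0 carry 1
  0+1+1 = 0 carry 1
  final carry 1

0b10000011011001110010111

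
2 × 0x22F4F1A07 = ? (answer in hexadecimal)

Multiply each base-16 digit by 2, carrying:
  7×2 = 14 → write E
  0×2 = 0 → write 0
  A×2 = 20 → write 4 carry 1
  1×2+1 = 3 → write 3
  F×2 = 30 → write E carry 1
  4×2+1 = 9 → write 9
  F×2 = 30 → write E carry 1
  2×2+1 = 5 → write 5
  2×2 = 4 → write 4

0x45E9E340E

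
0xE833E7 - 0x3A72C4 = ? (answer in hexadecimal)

Subtract column by column in base 16:
  7-4 → 3
  E-C → 2
  3-2 → 1
  3-7 → C (borrow)
  8-A-1 → D (borrow)
  E-3-1 → A

0xADC123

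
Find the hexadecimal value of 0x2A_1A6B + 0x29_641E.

Add column by column in base 16, right to left:
  B+E = 9 carry 1
  6+1+1 = 8
  A+4 = E
  1+6 = 7
  A+9 = 3 carry 1
  2+2+1 = 5

0x537E89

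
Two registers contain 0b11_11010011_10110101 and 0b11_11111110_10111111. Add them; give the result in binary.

Add column by column in base 2, right to left:
  1+1 = 0 carry 1
  0+1+1 = 0 carry 1
  1+1+1 = 1 carry 1
  0+1+1 = 0 carry 1
  1+1+1 = 1 carry 1
  1+1+1 = 1 carry 1
  0+0+1 = 1
  1+1 = 0 carry 1
  1+0+1 = 0 carry 1
  1+1+1 = 1 carry 1
  0+1+1 = 0 carry 1
  0+1+1 = 0 carry 1
  1+1+1 = 1 carry 1
  0+1+1 = 0 carry 1
  1+1+1 = 1 carry 1
  1+1+1 = 1 carry 1
  1+1+1 = 1 carry 1
  1+1+1 = 1 carry 1
  final carry 1

0b1111101001001110100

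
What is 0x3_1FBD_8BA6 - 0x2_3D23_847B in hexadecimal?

0xE29A072B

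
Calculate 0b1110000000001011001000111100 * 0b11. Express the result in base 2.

0b101010000000100001011010110100

Multiply each base-2 digit by 3, carrying:
  0×3 = 0 → write 0
  0×3 = 0 → write 0
  1×3 = 3 → write 1 carry 1
  1×3+1 = 4 → write 0 carry 2
  1×3+2 = 5 → write 1 carry 2
  1×3+2 = 5 → write 1 carry 2
  0×3+2 = 2 → write 0 carry 1
  0×3+1 = 1 → write 1
  0×3 = 0 → write 0
  1×3 = 3 → write 1 carry 1
  0×3+1 = 1 → write 1
  0×3 = 0 → write 0
  1×3 = 3 → write 1 carry 1
  1×3+1 = 4 → write 0 carry 2
  0×3+2 = 2 → write 0 carry 1
  1×3+1 = 4 → write 0 carry 2
  0×3+2 = 2 → write 0 carry 1
  0×3+1 = 1 → write 1
  0×3 = 0 → write 0
  0×3 = 0 → write 0
  0×3 = 0 → write 0
  0×3 = 0 → write 0
  0×3 = 0 → write 0
  0×3 = 0 → write 0
  0×3 = 0 → write 0
  1×3 = 3 → write 1 carry 1
  1×3+1 = 4 → write 0 carry 2
  1×3+2 = 5 → write 1 carry 2
  remaining carry: 10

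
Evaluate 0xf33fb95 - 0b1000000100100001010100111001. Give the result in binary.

0b111001000011110011001011100

0xf33fb95 = 0b1111001100111111101110010101 in binary.
Subtract column by column in base 2:
  1-1 → 0
  0-0 → 0
  1-0 → 1
  0-1 → 1 (borrow)
  1-1-1 → 1 (borrow)
  0-1-1 → 0 (borrow)
  0-0-1 → 1 (borrow)
  1-0-1 → 0
  1-1 → 0
  1-0 → 1
  0-1 → 1 (borrow)
  1-0-1 → 0
  1-1 → 0
  1-0 → 1
  1-0 → 1
  1-0 → 1
  1-0 → 1
  1-1 → 0
  0-0 → 0
  0-0 → 0
  1-1 → 0
  1-0 → 1
  0-0 → 0
  0-0 → 0
  1-0 → 1
  1-0 → 1
  1-0 → 1
  1-1 → 0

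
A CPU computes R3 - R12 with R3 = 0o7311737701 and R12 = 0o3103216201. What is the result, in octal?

0o4206521500

Subtract column by column in base 8:
  1-1 → 0
  0-0 → 0
  7-2 → 5
  7-6 → 1
  3-1 → 2
  7-2 → 5
  1-3 → 6 (borrow)
  1-0-1 → 0
  3-1 → 2
  7-3 → 4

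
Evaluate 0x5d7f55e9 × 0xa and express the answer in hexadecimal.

Multiply each base-16 digit by 10, carrying:
  9×10 = 90 → write a carry 5
  e×10+5 = 145 → write 1 carry 9
  5×10+9 = 59 → write b carry 3
  5×10+3 = 53 → write 5 carry 3
  f×10+3 = 153 → write 9 carry 9
  7×10+9 = 79 → write f carry 4
  d×10+4 = 134 → write 6 carry 8
  5×10+8 = 58 → write a carry 3
  remaining carry: 3

0x3a6f95b1a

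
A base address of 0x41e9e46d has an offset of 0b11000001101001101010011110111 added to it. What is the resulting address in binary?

0x41e9e46d = 0b1000001111010011110010001101101 in binary.
Add column by column in base 2, right to left:
  1+1 = 0 carry 1
  0+1+1 = 0 carry 1
  1+1+1 = 1 carry 1
  1+0+1 = 0 carry 1
  0+1+1 = 0 carry 1
  1+1+1 = 1 carry 1
  1+1+1 = 1 carry 1
  0+1+1 = 0 carry 1
  0+0+1 = 1
  0+0 = 0
  1+1 = 0 carry 1
  0+0+1 = 1
  0+1 = 1
  1+0 = 1
  1+1 = 0 carry 1
  1+1+1 = 1 carry 1
  1+0+1 = 0 carry 1
  0+0+1 = 1
  0+1 = 1
  1+0 = 1
  0+1 = 1
  1+1 = 0 carry 1
  1+0+1 = 0 carry 1
  1+0+1 = 0 carry 1
  1+0+1 = 0 carry 1
  0+0+1 = 1
  0+0 = 0
  0+1 = 1
  0+1 = 1
  0+0 = 0
  1+0 = 1

0b1011010000111101011100101100100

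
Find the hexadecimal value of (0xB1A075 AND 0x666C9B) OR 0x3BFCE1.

0x3BFCF1

0xB1A075 AND 0x666C9B = 0x202011.
Then OR with 0x3BFCE1.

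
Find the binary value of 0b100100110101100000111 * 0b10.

0b1001001101011000001110

Multiply each base-2 digit by 2, carrying:
  1×2 = 2 → write 0 carry 1
  1×2+1 = 3 → write 1 carry 1
  1×2+1 = 3 → write 1 carry 1
  0×2+1 = 1 → write 1
  0×2 = 0 → write 0
  0×2 = 0 → write 0
  0×2 = 0 → write 0
  0×2 = 0 → write 0
  1×2 = 2 → write 0 carry 1
  1×2+1 = 3 → write 1 carry 1
  0×2+1 = 1 → write 1
  1×2 = 2 → write 0 carry 1
  0×2+1 = 1 → write 1
  1×2 = 2 → write 0 carry 1
  1×2+1 = 3 → write 1 carry 1
  0×2+1 = 1 → write 1
  0×2 = 0 → write 0
  1×2 = 2 → write 0 carry 1
  0×2+1 = 1 → write 1
  0×2 = 0 → write 0
  1×2 = 2 → write 0 carry 1
  remaining carry: 1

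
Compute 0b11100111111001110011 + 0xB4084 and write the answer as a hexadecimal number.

0x19BEF7

0b11100111111001110011 = 0xE7E73 in hexadecimal.
Add column by column in base 16, right to left:
  3+4 = 7
  7+8 = F
  E+0 = E
  7+4 = B
  E+B = 9 carry 1
  final carry 1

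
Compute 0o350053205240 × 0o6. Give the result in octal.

0o2560403437700

Multiply each base-8 digit by 6, carrying:
  0×6 = 0 → write 0
  4×6 = 24 → write 0 carry 3
  2×6+3 = 15 → write 7 carry 1
  5×6+1 = 31 → write 7 carry 3
  0×6+3 = 3 → write 3
  2×6 = 12 → write 4 carry 1
  3×6+1 = 19 → write 3 carry 2
  5×6+2 = 32 → write 0 carry 4
  0×6+4 = 4 → write 4
  0×6 = 0 → write 0
  5×6 = 30 → write 6 carry 3
  3×6+3 = 21 → write 5 carry 2
  remaining carry: 2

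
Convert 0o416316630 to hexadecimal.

Each octal digit is 3 bits: 4=100 1=001 6=110 3=011 1=001 6=110 6=110 3=011 0=000.
Group the bits into nibbles: 0100 0011 1001 1001 1101 1001 1000 → 4399d98.

0x4399d98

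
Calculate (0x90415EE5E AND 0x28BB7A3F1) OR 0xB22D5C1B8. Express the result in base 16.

0xB22D5E3F8

0x90415EE5E AND 0x28BB7A3F1 = 0x00015A250.
Then OR with 0xB22D5C1B8.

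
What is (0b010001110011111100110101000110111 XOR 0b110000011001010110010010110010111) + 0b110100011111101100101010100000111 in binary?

0b1010110001010010111010010010100111

First 0b010001110011111100110101000110111 XOR 0b110000011001010110010010110010111 = 0b100001101010101010100111110100000.
Add column by column in base 2, right to left:
  0+1 = 1
  0+1 = 1
  0+1 = 1
  0+0 = 0
  0+0 = 0
  1+0 = 1
  0+0 = 0
  1+0 = 1
  1+1 = 0 carry 1
  1+0+1 = 0 carry 1
  1+1+1 = 1 carry 1
  1+0+1 = 0 carry 1
  0+1+1 = 0 carry 1
  0+0+1 = 1
  1+1 = 0 carry 1
  0+0+1 = 1
  1+0 = 1
  0+1 = 1
  1+1 = 0 carry 1
  0+0+1 = 1
  1+1 = 0 carry 1
  0+1+1 = 0 carry 1
  1+1+1 = 1 carry 1
  0+1+1 = 0 carry 1
  1+1+1 = 1 carry 1
  0+1+1 = 0 carry 1
  1+0+1 = 0 carry 1
  1+0+1 = 0 carry 1
  0+0+1 = 1
  0+1 = 1
  0+0 = 0
  0+1 = 1
  1+1 = 0 carry 1
  final carry 1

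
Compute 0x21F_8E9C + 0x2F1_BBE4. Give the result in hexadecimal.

0x5114A80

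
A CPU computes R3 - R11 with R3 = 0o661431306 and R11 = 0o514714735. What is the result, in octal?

0o144514351

Subtract column by column in base 8:
  6-5 → 1
  0-3 → 5 (borrow)
  3-7-1 → 3 (borrow)
  1-4-1 → 4 (borrow)
  3-1-1 → 1
  4-7 → 5 (borrow)
  1-4-1 → 4 (borrow)
  6-1-1 → 4
  6-5 → 1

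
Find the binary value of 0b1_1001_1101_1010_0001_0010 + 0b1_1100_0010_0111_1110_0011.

Add column by column in base 2, right to left:
  0+1 = 1
  1+1 = 0 carry 1
  0+0+1 = 1
  0+0 = 0
  1+0 = 1
  0+1 = 1
  0+1 = 1
  0+1 = 1
  0+1 = 1
  1+1 = 0 carry 1
  0+1+1 = 0 carry 1
  1+0+1 = 0 carry 1
  1+0+1 = 0 carry 1
  0+1+1 = 0 carry 1
  1+0+1 = 0 carry 1
  1+0+1 = 0 carry 1
  1+0+1 = 0 carry 1
  0+0+1 = 1
  0+1 = 1
  1+1 = 0 carry 1
  1+1+1 = 1 carry 1
  final carry 1

0b1101100000000111110101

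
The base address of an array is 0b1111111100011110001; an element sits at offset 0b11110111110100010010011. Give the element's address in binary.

0b100000111110000110000100

Add column by column in base 2, right to left:
  1+1 = 0 carry 1
  0+1+1 = 0 carry 1
  0+0+1 = 1
  0+0 = 0
  1+1 = 0 carry 1
  1+0+1 = 0 carry 1
  1+0+1 = 0 carry 1
  1+1+1 = 1 carry 1
  0+0+1 = 1
  0+0 = 0
  0+0 = 0
  1+1 = 0 carry 1
  1+0+1 = 0 carry 1
  1+1+1 = 1 carry 1
  1+1+1 = 1 carry 1
  1+1+1 = 1 carry 1
  1+1+1 = 1 carry 1
  1+1+1 = 1 carry 1
  1+0+1 = 0 carry 1
  0+1+1 = 0 carry 1
  0+1+1 = 0 carry 1
  0+1+1 = 0 carry 1
  0+1+1 = 0 carry 1
  final carry 1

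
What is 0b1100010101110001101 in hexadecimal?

0x62b8d

Group the bits into nibbles: 0110 0010 1011 1000 1101 → 62b8d.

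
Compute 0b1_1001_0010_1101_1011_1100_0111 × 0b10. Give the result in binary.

0b11001001011011011110001110

Multiply each base-2 digit by 2, carrying:
  1×2 = 2 → write 0 carry 1
  1×2+1 = 3 → write 1 carry 1
  1×2+1 = 3 → write 1 carry 1
  0×2+1 = 1 → write 1
  0×2 = 0 → write 0
  0×2 = 0 → write 0
  1×2 = 2 → write 0 carry 1
  1×2+1 = 3 → write 1 carry 1
  1×2+1 = 3 → write 1 carry 1
  1×2+1 = 3 → write 1 carry 1
  0×2+1 = 1 → write 1
  1×2 = 2 → write 0 carry 1
  1×2+1 = 3 → write 1 carry 1
  0×2+1 = 1 → write 1
  1×2 = 2 → write 0 carry 1
  1×2+1 = 3 → write 1 carry 1
  0×2+1 = 1 → write 1
  1×2 = 2 → write 0 carry 1
  0×2+1 = 1 → write 1
  0×2 = 0 → write 0
  1×2 = 2 → write 0 carry 1
  0×2+1 = 1 → write 1
  0×2 = 0 → write 0
  1×2 = 2 → write 0 carry 1
  1×2+1 = 3 → write 1 carry 1
  remaining carry: 1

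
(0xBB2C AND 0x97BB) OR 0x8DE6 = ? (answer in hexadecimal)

0x9FEE

0xBB2C AND 0x97BB = 0x9328.
Then OR with 0x8DE6.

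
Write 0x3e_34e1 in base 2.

Expand each hex digit to 4 bits: 3=0011 e=1110 3=0011 4=0100 e=1110 1=0001.

0b1111100011010011100001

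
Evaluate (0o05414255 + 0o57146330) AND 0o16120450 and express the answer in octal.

Add column by column in base 8, right to left:
  5+0 = 5
  5+3 = 0 carry 1
  2+3+1 = 6
  4+6 = 2 carry 1
  1+4+1 = 6
  4+1 = 5
  5+7 = 4 carry 1
  0+5+1 = 6
Sum = 0o64562605; now AND with 0o16120450:
  6&1=0, 4&6=4, 5&1=1, 6&2=2, 2&0=0, 6&4=4, 0&5=0, 5&0=0

0o4120400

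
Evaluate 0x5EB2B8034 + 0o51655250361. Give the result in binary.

0b11100111001111000001101000100100101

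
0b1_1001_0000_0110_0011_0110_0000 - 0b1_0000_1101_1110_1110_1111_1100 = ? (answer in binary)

0b100000100111010001100100

Subtract column by column in base 2:
  0-0 → 0
  0-0 → 0
  0-1 → 1 (borrow)
  0-1-1 → 0 (borrow)
  0-1-1 → 0 (borrow)
  1-1-1 → 1 (borrow)
  1-1-1 → 1 (borrow)
  0-1-1 → 0 (borrow)
  1-0-1 → 0
  1-1 → 0
  0-1 → 1 (borrow)
  0-1-1 → 0 (borrow)
  0-0-1 → 1 (borrow)
  1-1-1 → 1 (borrow)
  1-1-1 → 1 (borrow)
  0-1-1 → 0 (borrow)
  0-1-1 → 0 (borrow)
  0-0-1 → 1 (borrow)
  0-1-1 → 0 (borrow)
  0-1-1 → 0 (borrow)
  1-0-1 → 0
  0-0 → 0
  0-0 → 0
  1-0 → 1
  1-1 → 0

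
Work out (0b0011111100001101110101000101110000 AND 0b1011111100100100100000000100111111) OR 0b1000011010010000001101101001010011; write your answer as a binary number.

0b0011111100001101110101000101110000 AND 0b1011111100100100100000000100111111 = 0b0011111100000100100000000100110000.
Then OR with 0b1000011010010000001101101001010011.

0b1011111110010100101101101101110011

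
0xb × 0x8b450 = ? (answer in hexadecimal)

Multiply each base-16 digit by 11, carrying:
  0×11 = 0 → write 0
  5×11 = 55 → write 7 carry 3
  4×11+3 = 47 → write f carry 2
  b×11+2 = 123 → write b carry 7
  8×11+7 = 95 → write f carry 5
  remaining carry: 5

0x5fbf70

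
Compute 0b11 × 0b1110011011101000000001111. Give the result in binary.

Multiply each base-2 digit by 3, carrying:
  1×3 = 3 → write 1 carry 1
  1×3+1 = 4 → write 0 carry 2
  1×3+2 = 5 → write 1 carry 2
  1×3+2 = 5 → write 1 carry 2
  0×3+2 = 2 → write 0 carry 1
  0×3+1 = 1 → write 1
  0×3 = 0 → write 0
  0×3 = 0 → write 0
  0×3 = 0 → write 0
  0×3 = 0 → write 0
  0×3 = 0 → write 0
  0×3 = 0 → write 0
  1×3 = 3 → write 1 carry 1
  0×3+1 = 1 → write 1
  1×3 = 3 → write 1 carry 1
  1×3+1 = 4 → write 0 carry 2
  1×3+2 = 5 → write 1 carry 2
  0×3+2 = 2 → write 0 carry 1
  1×3+1 = 4 → write 0 carry 2
  1×3+2 = 5 → write 1 carry 2
  0×3+2 = 2 → write 0 carry 1
  0×3+1 = 1 → write 1
  1×3 = 3 → write 1 carry 1
  1×3+1 = 4 → write 0 carry 2
  1×3+2 = 5 → write 1 carry 2
  remaining carry: 10

0b101011010010111000000101101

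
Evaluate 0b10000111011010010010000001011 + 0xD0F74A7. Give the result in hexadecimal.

0x1DFC98B2

0b10000111011010010010000001011 = 0x10ED240B in hexadecimal.
Add column by column in base 16, right to left:
  B+7 = 2 carry 1
  0+A+1 = B
  4+4 = 8
  2+7 = 9
  D+F = C carry 1
  E+0+1 = F
  0+D = D
  1+0 = 1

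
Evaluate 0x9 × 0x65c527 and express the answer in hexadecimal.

Multiply each base-16 digit by 9, carrying:
  7×9 = 63 → write f carry 3
  2×9+3 = 21 → write 5 carry 1
  5×9+1 = 46 → write e carry 2
  c×9+2 = 110 → write e carry 6
  5×9+6 = 51 → write 3 carry 3
  6×9+3 = 57 → write 9 carry 3
  remaining carry: 3

0x393ee5f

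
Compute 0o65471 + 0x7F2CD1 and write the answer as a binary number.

0b11111111001100000001010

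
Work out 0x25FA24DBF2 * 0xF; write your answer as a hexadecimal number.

0x239A828E32E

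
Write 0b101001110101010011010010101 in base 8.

0o516523225

Group the bits in threes: 101 001 110 101 010 011 010 010 101 → 516523225.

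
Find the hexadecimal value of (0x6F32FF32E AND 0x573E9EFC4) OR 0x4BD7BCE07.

0x4FF7BEF07

0x6F32FF32E AND 0x573E9EFC4 = 0x47329E304.
Then OR with 0x4BD7BCE07.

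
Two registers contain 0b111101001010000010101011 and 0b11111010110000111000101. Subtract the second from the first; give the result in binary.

Subtract column by column in base 2:
  1-1 → 0
  1-0 → 1
  0-1 → 1 (borrow)
  1-0-1 → 0
  0-0 → 0
  1-0 → 1
  0-1 → 1 (borrow)
  1-1-1 → 1 (borrow)
  0-1-1 → 0 (borrow)
  0-0-1 → 1 (borrow)
  0-0-1 → 1 (borrow)
  0-0-1 → 1 (borrow)
  0-0-1 → 1 (borrow)
  1-1-1 → 1 (borrow)
  0-1-1 → 0 (borrow)
  1-0-1 → 0
  0-1 → 1 (borrow)
  0-0-1 → 1 (borrow)
  1-1-1 → 1 (borrow)
  0-1-1 → 0 (borrow)
  1-1-1 → 1 (borrow)
  1-1-1 → 1 (borrow)
  1-1-1 → 1 (borrow)
  1-0-1 → 0

0b11101110011111011100110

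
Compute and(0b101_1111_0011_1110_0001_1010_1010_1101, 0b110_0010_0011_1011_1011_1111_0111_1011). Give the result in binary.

0b1000010001110100001101000101001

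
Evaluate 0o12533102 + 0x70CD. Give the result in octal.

0o12623417

0x70CD = 0o70315 in octal.
Add column by column in base 8, right to left:
  2+5 = 7
  0+1 = 1
  1+3 = 4
  3+0 = 3
  3+7 = 2 carry 1
  5+0+1 = 6
  2+0 = 2
  1+0 = 1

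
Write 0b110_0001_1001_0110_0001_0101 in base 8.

Group the bits in threes: 011 000 011 001 011 000 010 101 → 30313025.

0o30313025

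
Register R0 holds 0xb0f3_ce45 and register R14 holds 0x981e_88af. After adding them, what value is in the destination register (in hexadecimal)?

Add column by column in base 16, right to left:
  5+f = 4 carry 1
  4+a+1 = f
  e+8 = 6 carry 1
  c+8+1 = 5 carry 1
  3+e+1 = 2 carry 1
  f+1+1 = 1 carry 1
  0+8+1 = 9
  b+9 = 4 carry 1
  final carry 1

0x1491256f4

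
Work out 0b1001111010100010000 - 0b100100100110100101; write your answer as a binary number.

0b101010101101101011

Subtract column by column in base 2:
  0-1 → 1 (borrow)
  0-0-1 → 1 (borrow)
  0-1-1 → 0 (borrow)
  0-0-1 → 1 (borrow)
  1-0-1 → 0
  0-1 → 1 (borrow)
  0-0-1 → 1 (borrow)
  0-1-1 → 0 (borrow)
  1-1-1 → 1 (borrow)
  0-0-1 → 1 (borrow)
  1-0-1 → 0
  0-1 → 1 (borrow)
  1-0-1 → 0
  1-0 → 1
  1-1 → 0
  1-0 → 1
  0-0 → 0
  0-1 → 1 (borrow)
  1-0-1 → 0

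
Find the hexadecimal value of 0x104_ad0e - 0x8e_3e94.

0x766e7a

Subtract column by column in base 16:
  e-4 → a
  0-9 → 7 (borrow)
  d-e-1 → e (borrow)
  a-3-1 → 6
  4-e → 6 (borrow)
  0-8-1 → 7 (borrow)
  1-0-1 → 0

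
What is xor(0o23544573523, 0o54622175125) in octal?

XOR each oct digit independently (no carries):
  2^5=7, 3^4=7, 5^6=3, 4^2=6, 4^2=6, 5^1=4, 7^7=0, 3^5=6, 5^1=4, 2^2=0, 3^5=6

0o77366406406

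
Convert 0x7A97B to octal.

0o1724573

Expand each hex digit to 4 bits: 7=0111 A=1010 9=1001 7=0111 B=1011.
Group the bits in threes: 001 111 010 100 101 111 011 → 1724573.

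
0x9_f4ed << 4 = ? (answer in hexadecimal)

Shifting left by 4 bits = 1 hex digit: append 1 zero.

0x9f4ed0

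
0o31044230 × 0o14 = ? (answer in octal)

0o454663440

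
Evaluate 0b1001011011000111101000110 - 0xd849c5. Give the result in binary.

0xd849c5 = 0b110110000100100111000101 in binary.
Subtract column by column in base 2:
  0-1 → 1 (borrow)
  1-0-1 → 0
  1-1 → 0
  0-0 → 0
  0-0 → 0
  0-0 → 0
  1-1 → 0
  0-1 → 1 (borrow)
  1-1-1 → 1 (borrow)
  1-0-1 → 0
  1-0 → 1
  1-1 → 0
  0-0 → 0
  0-0 → 0
  0-1 → 1 (borrow)
  1-0-1 → 0
  1-0 → 1
  0-0 → 0
  1-0 → 1
  1-1 → 0
  0-1 → 1 (borrow)
  1-0-1 → 0
  0-1 → 1 (borrow)
  0-1-1 → 0 (borrow)
  1-0-1 → 0

0b10101010100010110000001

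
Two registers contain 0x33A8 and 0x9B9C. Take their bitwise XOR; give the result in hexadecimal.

0xA834

XOR each hex digit independently (no carries):
  3^9=A, 3^B=8, A^9=3, 8^C=4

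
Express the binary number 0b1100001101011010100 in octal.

0o1415324

Group the bits in threes: 001 100 001 101 011 010 100 → 1415324.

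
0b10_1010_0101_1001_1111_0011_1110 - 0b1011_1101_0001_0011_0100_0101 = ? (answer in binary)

0b1111010001000101111111001

Subtract column by column in base 2:
  0-1 → 1 (borrow)
  1-0-1 → 0
  1-1 → 0
  1-0 → 1
  1-0 → 1
  1-0 → 1
  0-1 → 1 (borrow)
  0-0-1 → 1 (borrow)
  1-1-1 → 1 (borrow)
  1-1-1 → 1 (borrow)
  1-0-1 → 0
  1-0 → 1
  1-1 → 0
  0-0 → 0
  0-0 → 0
  1-0 → 1
  1-1 → 0
  0-0 → 0
  1-1 → 0
  0-1 → 1 (borrow)
  0-1-1 → 0 (borrow)
  1-1-1 → 1 (borrow)
  0-0-1 → 1 (borrow)
  1-1-1 → 1 (borrow)
  0-0-1 → 1 (borrow)
  1-0-1 → 0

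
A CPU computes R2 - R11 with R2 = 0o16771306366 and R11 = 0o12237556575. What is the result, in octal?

Subtract column by column in base 8:
  6-5 → 1
  6-7 → 7 (borrow)
  3-5-1 → 5 (borrow)
  6-6-1 → 7 (borrow)
  0-5-1 → 2 (borrow)
  3-5-1 → 5 (borrow)
  1-7-1 → 1 (borrow)
  7-3-1 → 3
  7-2 → 5
  6-2 → 4
  1-1 → 0

0o4531527571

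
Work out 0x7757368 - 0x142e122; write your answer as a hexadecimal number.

0x6329246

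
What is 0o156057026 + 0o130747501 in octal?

Add column by column in base 8, right to left:
  6+1 = 7
  2+0 = 2
  0+5 = 5
  7+7 = 6 carry 1
  5+4+1 = 2 carry 1
  0+7+1 = 0 carry 1
  6+0+1 = 7
  5+3 = 0 carry 1
  1+1+1 = 3

0o307026527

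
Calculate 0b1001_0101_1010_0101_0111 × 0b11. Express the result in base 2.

Multiply each base-2 digit by 3, carrying:
  1×3 = 3 → write 1 carry 1
  1×3+1 = 4 → write 0 carry 2
  1×3+2 = 5 → write 1 carry 2
  0×3+2 = 2 → write 0 carry 1
  1×3+1 = 4 → write 0 carry 2
  0×3+2 = 2 → write 0 carry 1
  1×3+1 = 4 → write 0 carry 2
  0×3+2 = 2 → write 0 carry 1
  0×3+1 = 1 → write 1
  1×3 = 3 → write 1 carry 1
  0×3+1 = 1 → write 1
  1×3 = 3 → write 1 carry 1
  1×3+1 = 4 → write 0 carry 2
  0×3+2 = 2 → write 0 carry 1
  1×3+1 = 4 → write 0 carry 2
  0×3+2 = 2 → write 0 carry 1
  1×3+1 = 4 → write 0 carry 2
  0×3+2 = 2 → write 0 carry 1
  0×3+1 = 1 → write 1
  1×3 = 3 → write 1 carry 1
  remaining carry: 1

0b111000000111100000101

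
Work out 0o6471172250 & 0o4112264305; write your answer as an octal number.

0o4010060200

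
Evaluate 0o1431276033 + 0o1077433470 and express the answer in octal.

0o2530731523

Add column by column in base 8, right to left:
  3+0 = 3
  3+7 = 2 carry 1
  0+4+1 = 5
  6+3 = 1 carry 1
  7+3+1 = 3 carry 1
  2+4+1 = 7
  1+7 = 0 carry 1
  3+7+1 = 3 carry 1
  4+0+1 = 5
  1+1 = 2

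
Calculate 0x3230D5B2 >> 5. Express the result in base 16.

5 bits is not a whole number of base-16 digits; in binary: 110010001100001101010110110010 >> 5 = 1100100011000011010101101.

0x19186AD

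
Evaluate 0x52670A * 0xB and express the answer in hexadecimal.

0x38A6D6E

Multiply each base-16 digit by 11, carrying:
  A×11 = 110 → write E carry 6
  0×11+6 = 6 → write 6
  7×11 = 77 → write D carry 4
  6×11+4 = 70 → write 6 carry 4
  2×11+4 = 26 → write A carry 1
  5×11+1 = 56 → write 8 carry 3
  remaining carry: 3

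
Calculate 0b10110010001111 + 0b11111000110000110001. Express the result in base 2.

0b11111011100011000000

Add column by column in base 2, right to left:
  1+1 = 0 carry 1
  1+0+1 = 0 carry 1
  1+0+1 = 0 carry 1
  1+0+1 = 0 carry 1
  0+1+1 = 0 carry 1
  0+1+1 = 0 carry 1
  0+0+1 = 1
  1+0 = 1
  0+0 = 0
  0+0 = 0
  1+1 = 0 carry 1
  1+1+1 = 1 carry 1
  0+0+1 = 1
  1+0 = 1
  0+0 = 0
  0+1 = 1
  0+1 = 1
  0+1 = 1
  0+1 = 1
  0+1 = 1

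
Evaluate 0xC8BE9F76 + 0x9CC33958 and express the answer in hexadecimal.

0x16581D8CE

Add column by column in base 16, right to left:
  6+8 = E
  7+5 = C
  F+9 = 8 carry 1
  9+3+1 = D
  E+3 = 1 carry 1
  B+C+1 = 8 carry 1
  8+C+1 = 5 carry 1
  C+9+1 = 6 carry 1
  final carry 1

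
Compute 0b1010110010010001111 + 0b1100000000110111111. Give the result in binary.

Add column by column in base 2, right to left:
  1+1 = 0 carry 1
  1+1+1 = 1 carry 1
  1+1+1 = 1 carry 1
  1+1+1 = 1 carry 1
  0+1+1 = 0 carry 1
  0+1+1 = 0 carry 1
  0+0+1 = 1
  1+1 = 0 carry 1
  0+1+1 = 0 carry 1
  0+0+1 = 1
  1+0 = 1
  0+0 = 0
  0+0 = 0
  1+0 = 1
  1+0 = 1
  0+0 = 0
  1+0 = 1
  0+1 = 1
  1+1 = 0 carry 1
  final carry 1

0b10110110011001001110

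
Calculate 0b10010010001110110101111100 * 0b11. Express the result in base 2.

0b110110110101100100001110100

Multiply each base-2 digit by 3, carrying:
  0×3 = 0 → write 0
  0×3 = 0 → write 0
  1×3 = 3 → write 1 carry 1
  1×3+1 = 4 → write 0 carry 2
  1×3+2 = 5 → write 1 carry 2
  1×3+2 = 5 → write 1 carry 2
  1×3+2 = 5 → write 1 carry 2
  0×3+2 = 2 → write 0 carry 1
  1×3+1 = 4 → write 0 carry 2
  0×3+2 = 2 → write 0 carry 1
  1×3+1 = 4 → write 0 carry 2
  1×3+2 = 5 → write 1 carry 2
  0×3+2 = 2 → write 0 carry 1
  1×3+1 = 4 → write 0 carry 2
  1×3+2 = 5 → write 1 carry 2
  1×3+2 = 5 → write 1 carry 2
  0×3+2 = 2 → write 0 carry 1
  0×3+1 = 1 → write 1
  0×3 = 0 → write 0
  1×3 = 3 → write 1 carry 1
  0×3+1 = 1 → write 1
  0×3 = 0 → write 0
  1×3 = 3 → write 1 carry 1
  0×3+1 = 1 → write 1
  0×3 = 0 → write 0
  1×3 = 3 → write 1 carry 1
  remaining carry: 1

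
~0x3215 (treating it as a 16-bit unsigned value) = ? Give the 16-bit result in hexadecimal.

0xCDEA

Each hex digit d becomes F−d:
  3→C, 2→D, 1→E, 5→A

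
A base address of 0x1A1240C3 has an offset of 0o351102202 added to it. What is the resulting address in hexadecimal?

0o351102202 = 0x3A48482 in hexadecimal.
Add column by column in base 16, right to left:
  3+2 = 5
  C+8 = 4 carry 1
  0+4+1 = 5
  4+8 = C
  2+4 = 6
  1+A = B
  A+3 = D
  1+0 = 1

0x1DB6C545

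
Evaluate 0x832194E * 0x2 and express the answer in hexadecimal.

0x1064329C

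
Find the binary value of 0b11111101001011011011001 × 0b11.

Multiply each base-2 digit by 3, carrying:
  1×3 = 3 → write 1 carry 1
  0×3+1 = 1 → write 1
  0×3 = 0 → write 0
  1×3 = 3 → write 1 carry 1
  1×3+1 = 4 → write 0 carry 2
  0×3+2 = 2 → write 0 carry 1
  1×3+1 = 4 → write 0 carry 2
  1×3+2 = 5 → write 1 carry 2
  0×3+2 = 2 → write 0 carry 1
  1×3+1 = 4 → write 0 carry 2
  1×3+2 = 5 → write 1 carry 2
  0×3+2 = 2 → write 0 carry 1
  1×3+1 = 4 → write 0 carry 2
  0×3+2 = 2 → write 0 carry 1
  0×3+1 = 1 → write 1
  1×3 = 3 → write 1 carry 1
  0×3+1 = 1 → write 1
  1×3 = 3 → write 1 carry 1
  1×3+1 = 4 → write 0 carry 2
  1×3+2 = 5 → write 1 carry 2
  1×3+2 = 5 → write 1 carry 2
  1×3+2 = 5 → write 1 carry 2
  1×3+2 = 5 → write 1 carry 2
  remaining carry: 10

0b1011110111100010010001011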